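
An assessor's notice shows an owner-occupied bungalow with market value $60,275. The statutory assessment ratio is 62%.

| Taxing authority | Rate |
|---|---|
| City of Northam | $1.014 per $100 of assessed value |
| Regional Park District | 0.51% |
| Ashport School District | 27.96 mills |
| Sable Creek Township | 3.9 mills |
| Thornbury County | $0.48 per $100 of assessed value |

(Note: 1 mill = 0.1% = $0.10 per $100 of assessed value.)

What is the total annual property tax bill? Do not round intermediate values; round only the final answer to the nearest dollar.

$1,940

Assessed value = $60,275 × 0.62 = $37,370.5
City of Northam: $37,370.5 × 0.01014 = $378.93687
Regional Park District: $37,370.5 × 0.0051 = $190.58955
Ashport School District: $37,370.5 × 0.02796 = $1,044.87918
Sable Creek Township: $37,370.5 × 0.0039 = $145.74495
Thornbury County: $37,370.5 × 0.0048 = $179.3784
Total = $1,939.52895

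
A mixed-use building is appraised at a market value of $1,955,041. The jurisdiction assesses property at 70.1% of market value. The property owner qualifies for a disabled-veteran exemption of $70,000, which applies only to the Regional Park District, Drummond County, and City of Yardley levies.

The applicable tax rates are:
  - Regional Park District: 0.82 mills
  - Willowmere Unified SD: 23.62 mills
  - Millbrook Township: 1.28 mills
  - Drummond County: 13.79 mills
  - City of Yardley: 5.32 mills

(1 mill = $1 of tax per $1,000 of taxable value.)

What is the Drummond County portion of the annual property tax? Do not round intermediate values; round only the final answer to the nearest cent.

Assessed value = $1,955,041 × 0.701 = $1,370,483.741
Drummond County taxable value = $1,370,483.741 − $70,000 = $1,300,483.741
Drummond County levy = $1,300,483.741 × 0.01379 = $17,933.67078839

$17,933.67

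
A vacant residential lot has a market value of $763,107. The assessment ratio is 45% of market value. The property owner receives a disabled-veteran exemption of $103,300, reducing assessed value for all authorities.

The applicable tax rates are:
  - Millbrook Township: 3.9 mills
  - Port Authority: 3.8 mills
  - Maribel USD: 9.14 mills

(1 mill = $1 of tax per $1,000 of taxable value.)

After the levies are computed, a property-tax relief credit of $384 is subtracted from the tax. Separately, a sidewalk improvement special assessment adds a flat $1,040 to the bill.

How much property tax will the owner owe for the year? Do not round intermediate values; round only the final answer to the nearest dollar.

Assessed value = $763,107 × 0.45 = $343,398.15
Taxable value = $343,398.15 − $103,300 = $240,098.15
Millbrook Township: $240,098.15 × 0.0039 = $936.382785
Port Authority: $240,098.15 × 0.0038 = $912.37297
Maribel USD: $240,098.15 × 0.00914 = $2,194.497091
Levies subtotal = $4,043.252846
After credit = $4,043.252846 − $384 = $3,659.252846
Total = $3,659.252846 + $1,040 = $4,699.252846

$4,699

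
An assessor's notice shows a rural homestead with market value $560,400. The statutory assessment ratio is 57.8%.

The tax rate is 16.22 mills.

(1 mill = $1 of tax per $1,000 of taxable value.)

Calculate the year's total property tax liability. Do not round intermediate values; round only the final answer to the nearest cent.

Assessed value = $560,400 × 0.578 = $323,911.2
Tax = $323,911.2 × 0.01622 = $5,253.839664

$5,253.84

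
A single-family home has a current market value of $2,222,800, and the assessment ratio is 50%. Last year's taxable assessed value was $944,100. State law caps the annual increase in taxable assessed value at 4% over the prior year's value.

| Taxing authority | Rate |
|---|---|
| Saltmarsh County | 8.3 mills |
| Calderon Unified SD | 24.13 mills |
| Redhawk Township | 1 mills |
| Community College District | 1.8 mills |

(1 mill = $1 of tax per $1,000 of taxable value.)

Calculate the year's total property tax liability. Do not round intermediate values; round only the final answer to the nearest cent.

Uncapped assessed value = $2,222,800 × 0.5 = $1,111,400
Cap limit = $944,100 × 1.04 = $981,864
Taxable assessed value = min($1,111,400, $981,864) = $981,864 (cap binds)
Saltmarsh County: $981,864 × 0.0083 = $8,149.4712
Calderon Unified SD: $981,864 × 0.02413 = $23,692.37832
Redhawk Township: $981,864 × 0.001 = $981.864
Community College District: $981,864 × 0.0018 = $1,767.3552
Total = $34,591.06872

$34,591.07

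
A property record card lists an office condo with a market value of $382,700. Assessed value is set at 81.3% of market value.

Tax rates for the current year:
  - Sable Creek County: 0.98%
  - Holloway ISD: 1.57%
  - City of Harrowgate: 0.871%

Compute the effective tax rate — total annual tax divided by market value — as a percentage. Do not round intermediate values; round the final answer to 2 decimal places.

2.78%

Assessed value = $382,700 × 0.813 = $311,135.1
Sable Creek County: $311,135.1 × 0.0098 = $3,049.12398
Holloway ISD: $311,135.1 × 0.0157 = $4,884.82107
City of Harrowgate: $311,135.1 × 0.00871 = $2,709.986721
Total tax = $10,643.931771
Effective rate = $10,643.931771 ÷ $382,700 = 2.78% of market value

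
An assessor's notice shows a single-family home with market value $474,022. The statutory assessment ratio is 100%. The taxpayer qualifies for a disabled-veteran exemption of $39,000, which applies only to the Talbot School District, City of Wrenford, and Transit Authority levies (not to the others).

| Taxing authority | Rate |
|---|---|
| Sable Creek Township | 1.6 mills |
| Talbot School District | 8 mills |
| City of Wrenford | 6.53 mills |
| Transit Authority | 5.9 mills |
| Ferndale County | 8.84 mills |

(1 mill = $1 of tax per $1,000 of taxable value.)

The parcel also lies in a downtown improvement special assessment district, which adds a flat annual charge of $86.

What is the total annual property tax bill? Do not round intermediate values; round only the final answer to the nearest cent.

Assessed value = $474,022 × 1 = $474,022
Sable Creek Township: $474,022 × 0.0016 = $758.4352
Talbot School District: ($474,022 − $39,000) × 0.008 = $435,022 × 0.008 = $3,480.176
City of Wrenford: ($474,022 − $39,000) × 0.00653 = $435,022 × 0.00653 = $2,840.69366
Transit Authority: ($474,022 − $39,000) × 0.0059 = $435,022 × 0.0059 = $2,566.6298
Ferndale County: $474,022 × 0.00884 = $4,190.35448
Levies subtotal = $13,836.28914
Total = $13,836.28914 + $86 = $13,922.28914

$13,922.29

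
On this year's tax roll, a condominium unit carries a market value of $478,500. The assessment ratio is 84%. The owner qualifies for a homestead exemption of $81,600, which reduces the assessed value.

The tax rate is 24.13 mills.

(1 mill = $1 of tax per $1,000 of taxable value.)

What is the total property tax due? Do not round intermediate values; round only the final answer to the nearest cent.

Assessed value = $478,500 × 0.84 = $401,940
Taxable value = $401,940 − $81,600 = $320,340
Tax = $320,340 × 0.02413 = $7,729.8042

$7,729.80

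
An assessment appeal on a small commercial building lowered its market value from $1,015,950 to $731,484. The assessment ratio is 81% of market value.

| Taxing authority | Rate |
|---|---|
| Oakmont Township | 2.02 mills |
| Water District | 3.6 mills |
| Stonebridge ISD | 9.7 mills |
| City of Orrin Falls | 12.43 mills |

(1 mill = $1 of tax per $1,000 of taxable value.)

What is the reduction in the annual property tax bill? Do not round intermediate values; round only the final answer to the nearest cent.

$6,394.08

Old assessed value = $1,015,950 × 0.81 = $822,919.5
New assessed value = $731,484 × 0.81 = $592,502.04
Combined rate = 0.00202 + 0.0036 + 0.0097 + 0.01243 = 0.02775
Old tax = $822,919.5 × 0.02775 = $22,836.016125
New tax = $592,502.04 × 0.02775 = $16,441.93161
Reduction = $22,836.016125 − $16,441.93161 = $6,394.084515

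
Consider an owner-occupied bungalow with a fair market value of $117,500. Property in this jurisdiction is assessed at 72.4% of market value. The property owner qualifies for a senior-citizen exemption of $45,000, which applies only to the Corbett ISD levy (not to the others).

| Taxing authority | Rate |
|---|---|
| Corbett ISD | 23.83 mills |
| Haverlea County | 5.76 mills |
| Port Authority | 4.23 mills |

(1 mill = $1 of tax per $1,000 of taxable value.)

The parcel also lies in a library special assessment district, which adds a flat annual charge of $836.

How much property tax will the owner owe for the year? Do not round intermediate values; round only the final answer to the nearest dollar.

Assessed value = $117,500 × 0.724 = $85,070
Corbett ISD: ($85,070 − $45,000) × 0.02383 = $40,070 × 0.02383 = $954.8681
Haverlea County: $85,070 × 0.00576 = $490.0032
Port Authority: $85,070 × 0.00423 = $359.8461
Levies subtotal = $1,804.7174
Total = $1,804.7174 + $836 = $2,640.7174

$2,641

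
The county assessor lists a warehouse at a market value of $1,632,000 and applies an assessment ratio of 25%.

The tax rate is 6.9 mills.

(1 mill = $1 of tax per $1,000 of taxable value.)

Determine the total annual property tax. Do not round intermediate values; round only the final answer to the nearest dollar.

$2,815

Assessed value = $1,632,000 × 0.25 = $408,000
Tax = $408,000 × 0.0069 = $2,815.2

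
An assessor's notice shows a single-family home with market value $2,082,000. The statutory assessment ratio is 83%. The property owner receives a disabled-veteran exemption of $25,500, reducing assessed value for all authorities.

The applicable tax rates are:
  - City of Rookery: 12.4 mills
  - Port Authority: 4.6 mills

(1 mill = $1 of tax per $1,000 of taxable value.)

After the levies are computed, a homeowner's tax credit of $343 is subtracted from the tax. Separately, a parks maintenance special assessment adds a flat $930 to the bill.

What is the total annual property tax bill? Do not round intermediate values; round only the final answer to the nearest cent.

$29,530.52

Assessed value = $2,082,000 × 0.83 = $1,728,060
Taxable value = $1,728,060 − $25,500 = $1,702,560
City of Rookery: $1,702,560 × 0.0124 = $21,111.744
Port Authority: $1,702,560 × 0.0046 = $7,831.776
Levies subtotal = $28,943.52
After credit = $28,943.52 − $343 = $28,600.52
Total = $28,600.52 + $930 = $29,530.52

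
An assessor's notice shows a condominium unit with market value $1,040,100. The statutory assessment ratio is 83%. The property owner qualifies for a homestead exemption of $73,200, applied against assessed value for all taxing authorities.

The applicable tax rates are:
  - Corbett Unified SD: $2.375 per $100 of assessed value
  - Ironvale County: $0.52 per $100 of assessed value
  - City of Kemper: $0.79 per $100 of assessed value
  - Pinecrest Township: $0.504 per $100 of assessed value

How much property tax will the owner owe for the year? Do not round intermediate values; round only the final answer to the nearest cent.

Assessed value = $1,040,100 × 0.83 = $863,283
Taxable value = $863,283 − $73,200 = $790,083
Corbett Unified SD: $790,083 × 0.02375 = $18,764.47125
Ironvale County: $790,083 × 0.0052 = $4,108.4316
City of Kemper: $790,083 × 0.0079 = $6,241.6557
Pinecrest Township: $790,083 × 0.00504 = $3,982.01832
Total = $18,764.47125 + $4,108.4316 + $6,241.6557 + $3,982.01832 = $33,096.57687

$33,096.58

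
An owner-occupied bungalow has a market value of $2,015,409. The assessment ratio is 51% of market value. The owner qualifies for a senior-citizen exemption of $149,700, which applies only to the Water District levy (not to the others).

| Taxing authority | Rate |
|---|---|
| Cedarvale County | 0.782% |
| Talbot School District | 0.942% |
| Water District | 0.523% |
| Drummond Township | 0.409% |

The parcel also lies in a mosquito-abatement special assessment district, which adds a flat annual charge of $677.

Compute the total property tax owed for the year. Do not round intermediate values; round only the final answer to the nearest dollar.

Assessed value = $2,015,409 × 0.51 = $1,027,858.59
Cedarvale County: $1,027,858.59 × 0.00782 = $8,037.8541738
Talbot School District: $1,027,858.59 × 0.00942 = $9,682.4279178
Water District: ($1,027,858.59 − $149,700) × 0.00523 = $878,158.59 × 0.00523 = $4,592.7694257
Drummond Township: $1,027,858.59 × 0.00409 = $4,203.9416331
Levies subtotal = $26,516.9931504
Total = $26,516.9931504 + $677 = $27,193.9931504

$27,194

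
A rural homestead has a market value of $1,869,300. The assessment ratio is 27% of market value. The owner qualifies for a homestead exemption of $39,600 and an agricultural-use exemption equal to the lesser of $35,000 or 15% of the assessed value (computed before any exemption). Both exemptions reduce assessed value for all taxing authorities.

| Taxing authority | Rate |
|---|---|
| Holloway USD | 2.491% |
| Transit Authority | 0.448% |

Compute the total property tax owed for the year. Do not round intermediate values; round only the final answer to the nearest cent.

$12,640.96

Assessed value = $1,869,300 × 0.27 = $504,711
Agricultural-use exemption = min($35,000, 15% × $504,711) = min($35,000, $75,706.65) = $35,000 (dollar cap binds)
Taxable value = $504,711 − $39,600 − $35,000 = $430,111
Holloway USD: $430,111 × 0.02491 = $10,714.06501
Transit Authority: $430,111 × 0.00448 = $1,926.89728
Total = $12,640.96229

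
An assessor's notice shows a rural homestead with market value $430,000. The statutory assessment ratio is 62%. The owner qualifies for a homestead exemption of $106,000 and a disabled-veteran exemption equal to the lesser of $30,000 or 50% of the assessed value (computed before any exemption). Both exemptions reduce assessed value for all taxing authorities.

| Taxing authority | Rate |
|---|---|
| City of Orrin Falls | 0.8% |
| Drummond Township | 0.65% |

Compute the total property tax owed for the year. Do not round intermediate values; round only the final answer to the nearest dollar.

$1,894

Assessed value = $430,000 × 0.62 = $266,600
Disabled-veteran exemption = min($30,000, 50% × $266,600) = min($30,000, $133,300) = $30,000 (dollar cap binds)
Taxable value = $266,600 − $106,000 − $30,000 = $130,600
City of Orrin Falls: $130,600 × 0.008 = $1,044.8
Drummond Township: $130,600 × 0.0065 = $848.9
Total = $1,893.7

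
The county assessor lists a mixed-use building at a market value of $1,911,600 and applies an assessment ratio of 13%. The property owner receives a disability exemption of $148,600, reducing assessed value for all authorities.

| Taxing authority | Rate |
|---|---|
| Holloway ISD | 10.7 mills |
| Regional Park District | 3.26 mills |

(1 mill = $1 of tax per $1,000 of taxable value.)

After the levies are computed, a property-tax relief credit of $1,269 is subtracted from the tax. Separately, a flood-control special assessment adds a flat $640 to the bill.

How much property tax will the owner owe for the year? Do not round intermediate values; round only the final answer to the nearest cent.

$765.72

Assessed value = $1,911,600 × 0.13 = $248,508
Taxable value = $248,508 − $148,600 = $99,908
Holloway ISD: $99,908 × 0.0107 = $1,069.0156
Regional Park District: $99,908 × 0.00326 = $325.70008
Levies subtotal = $1,394.71568
After credit = $1,394.71568 − $1,269 = $125.71568
Total = $125.71568 + $640 = $765.71568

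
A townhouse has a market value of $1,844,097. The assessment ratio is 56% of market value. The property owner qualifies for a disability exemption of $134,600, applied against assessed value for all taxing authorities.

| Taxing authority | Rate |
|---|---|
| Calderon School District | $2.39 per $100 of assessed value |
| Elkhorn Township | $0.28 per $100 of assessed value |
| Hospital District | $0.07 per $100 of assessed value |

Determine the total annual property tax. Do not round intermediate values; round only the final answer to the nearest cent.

Assessed value = $1,844,097 × 0.56 = $1,032,694.32
Taxable value = $1,032,694.32 − $134,600 = $898,094.32
Calderon School District: $898,094.32 × 0.0239 = $21,464.454248
Elkhorn Township: $898,094.32 × 0.0028 = $2,514.664096
Hospital District: $898,094.32 × 0.0007 = $628.666024
Total = $21,464.454248 + $2,514.664096 + $628.666024 = $24,607.784368

$24,607.78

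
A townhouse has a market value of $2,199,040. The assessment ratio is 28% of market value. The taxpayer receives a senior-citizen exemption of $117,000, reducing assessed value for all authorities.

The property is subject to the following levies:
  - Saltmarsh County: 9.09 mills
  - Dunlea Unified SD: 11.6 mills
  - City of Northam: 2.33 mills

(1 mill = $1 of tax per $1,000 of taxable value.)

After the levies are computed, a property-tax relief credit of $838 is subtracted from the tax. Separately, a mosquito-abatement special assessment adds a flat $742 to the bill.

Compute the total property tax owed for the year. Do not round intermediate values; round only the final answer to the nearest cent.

$11,384.79

Assessed value = $2,199,040 × 0.28 = $615,731.2
Taxable value = $615,731.2 − $117,000 = $498,731.2
Saltmarsh County: $498,731.2 × 0.00909 = $4,533.466608
Dunlea Unified SD: $498,731.2 × 0.0116 = $5,785.28192
City of Northam: $498,731.2 × 0.00233 = $1,162.043696
Levies subtotal = $11,480.792224
After credit = $11,480.792224 − $838 = $10,642.792224
Total = $10,642.792224 + $742 = $11,384.792224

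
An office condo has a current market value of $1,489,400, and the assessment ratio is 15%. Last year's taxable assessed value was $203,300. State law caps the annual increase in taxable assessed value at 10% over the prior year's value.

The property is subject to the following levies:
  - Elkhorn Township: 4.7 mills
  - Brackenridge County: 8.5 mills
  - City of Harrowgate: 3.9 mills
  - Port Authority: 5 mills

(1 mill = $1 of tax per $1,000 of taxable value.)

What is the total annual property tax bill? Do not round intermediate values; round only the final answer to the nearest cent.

$4,937.36

Uncapped assessed value = $1,489,400 × 0.15 = $223,410
Cap limit = $203,300 × 1.1 = $223,630
Taxable assessed value = min($223,410, $223,630) = $223,410 (cap does not bind)
Elkhorn Township: $223,410 × 0.0047 = $1,050.027
Brackenridge County: $223,410 × 0.0085 = $1,898.985
City of Harrowgate: $223,410 × 0.0039 = $871.299
Port Authority: $223,410 × 0.005 = $1,117.05
Total = $4,937.361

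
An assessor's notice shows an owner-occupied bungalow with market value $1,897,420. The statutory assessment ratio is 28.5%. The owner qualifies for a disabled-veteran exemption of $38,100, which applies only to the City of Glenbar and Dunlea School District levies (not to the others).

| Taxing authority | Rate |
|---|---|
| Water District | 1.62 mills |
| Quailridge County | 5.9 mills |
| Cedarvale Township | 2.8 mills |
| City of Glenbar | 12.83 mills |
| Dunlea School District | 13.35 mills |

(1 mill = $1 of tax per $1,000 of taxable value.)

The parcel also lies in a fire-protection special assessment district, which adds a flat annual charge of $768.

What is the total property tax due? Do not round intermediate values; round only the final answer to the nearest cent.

$19,508.45

Assessed value = $1,897,420 × 0.285 = $540,764.7
Water District: $540,764.7 × 0.00162 = $876.038814
Quailridge County: $540,764.7 × 0.0059 = $3,190.51173
Cedarvale Township: $540,764.7 × 0.0028 = $1,514.14116
City of Glenbar: ($540,764.7 − $38,100) × 0.01283 = $502,664.7 × 0.01283 = $6,449.188101
Dunlea School District: ($540,764.7 − $38,100) × 0.01335 = $502,664.7 × 0.01335 = $6,710.573745
Levies subtotal = $18,740.45355
Total = $18,740.45355 + $768 = $19,508.45355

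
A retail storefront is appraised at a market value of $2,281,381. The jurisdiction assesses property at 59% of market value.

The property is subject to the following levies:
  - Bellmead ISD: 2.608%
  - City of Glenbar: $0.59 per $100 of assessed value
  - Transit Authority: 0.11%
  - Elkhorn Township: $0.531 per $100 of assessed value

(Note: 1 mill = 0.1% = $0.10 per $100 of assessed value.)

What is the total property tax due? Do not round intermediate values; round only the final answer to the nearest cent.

Assessed value = $2,281,381 × 0.59 = $1,346,014.79
Bellmead ISD: $1,346,014.79 × 0.02608 = $35,104.0657232
City of Glenbar: $1,346,014.79 × 0.0059 = $7,941.487261
Transit Authority: $1,346,014.79 × 0.0011 = $1,480.616269
Elkhorn Township: $1,346,014.79 × 0.00531 = $7,147.3385349
Total = $51,673.5077881

$51,673.51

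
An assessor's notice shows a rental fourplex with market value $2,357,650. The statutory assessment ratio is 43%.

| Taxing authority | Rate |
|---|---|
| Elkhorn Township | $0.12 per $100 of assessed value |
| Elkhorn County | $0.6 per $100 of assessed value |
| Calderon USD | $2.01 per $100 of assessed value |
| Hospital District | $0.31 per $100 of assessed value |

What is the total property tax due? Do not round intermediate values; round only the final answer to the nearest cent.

$30,819.20

Assessed value = $2,357,650 × 0.43 = $1,013,789.5
Elkhorn Township: $1,013,789.5 × 0.0012 = $1,216.5474
Elkhorn County: $1,013,789.5 × 0.006 = $6,082.737
Calderon USD: $1,013,789.5 × 0.0201 = $20,377.16895
Hospital District: $1,013,789.5 × 0.0031 = $3,142.74745
Total = $1,216.5474 + $6,082.737 + $20,377.16895 + $3,142.74745 = $30,819.2008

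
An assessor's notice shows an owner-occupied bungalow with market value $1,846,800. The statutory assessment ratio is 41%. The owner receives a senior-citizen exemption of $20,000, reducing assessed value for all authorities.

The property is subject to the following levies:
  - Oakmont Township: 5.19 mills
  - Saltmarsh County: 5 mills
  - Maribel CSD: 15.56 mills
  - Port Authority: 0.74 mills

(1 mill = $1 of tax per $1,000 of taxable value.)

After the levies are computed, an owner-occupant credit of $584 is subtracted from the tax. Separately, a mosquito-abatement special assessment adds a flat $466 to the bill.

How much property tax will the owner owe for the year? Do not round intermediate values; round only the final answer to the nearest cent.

$19,410.11

Assessed value = $1,846,800 × 0.41 = $757,188
Taxable value = $757,188 − $20,000 = $737,188
Oakmont Township: $737,188 × 0.00519 = $3,826.00572
Saltmarsh County: $737,188 × 0.005 = $3,685.94
Maribel CSD: $737,188 × 0.01556 = $11,470.64528
Port Authority: $737,188 × 0.00074 = $545.51912
Levies subtotal = $19,528.11012
After credit = $19,528.11012 − $584 = $18,944.11012
Total = $18,944.11012 + $466 = $19,410.11012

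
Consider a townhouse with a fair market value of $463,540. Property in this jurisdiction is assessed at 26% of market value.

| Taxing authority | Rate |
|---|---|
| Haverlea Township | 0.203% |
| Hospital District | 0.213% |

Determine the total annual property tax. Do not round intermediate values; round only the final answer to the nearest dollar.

$501

Assessed value = $463,540 × 0.26 = $120,520.4
Haverlea Township: $120,520.4 × 0.00203 = $244.656412
Hospital District: $120,520.4 × 0.00213 = $256.708452
Total = $244.656412 + $256.708452 = $501.364864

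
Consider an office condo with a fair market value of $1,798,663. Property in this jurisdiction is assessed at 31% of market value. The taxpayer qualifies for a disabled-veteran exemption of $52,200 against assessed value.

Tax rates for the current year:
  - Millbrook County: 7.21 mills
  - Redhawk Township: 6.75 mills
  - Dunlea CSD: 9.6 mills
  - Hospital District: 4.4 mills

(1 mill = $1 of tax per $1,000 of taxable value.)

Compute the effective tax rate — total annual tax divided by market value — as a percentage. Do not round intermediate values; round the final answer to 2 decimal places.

0.79%

Assessed value = $1,798,663 × 0.31 = $557,585.53
Taxable value = $557,585.53 − $52,200 = $505,385.53
Millbrook County: $505,385.53 × 0.00721 = $3,643.8296713
Redhawk Township: $505,385.53 × 0.00675 = $3,411.3523275
Dunlea CSD: $505,385.53 × 0.0096 = $4,851.701088
Hospital District: $505,385.53 × 0.0044 = $2,223.696332
Total tax = $14,130.5794188
Effective rate = $14,130.5794188 ÷ $1,798,663 = 0.79% of market value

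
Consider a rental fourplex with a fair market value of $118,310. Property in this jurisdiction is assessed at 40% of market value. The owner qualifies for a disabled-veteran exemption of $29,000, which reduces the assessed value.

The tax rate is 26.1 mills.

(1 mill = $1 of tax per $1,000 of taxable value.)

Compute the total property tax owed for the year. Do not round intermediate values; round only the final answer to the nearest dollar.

$478

Assessed value = $118,310 × 0.4 = $47,324
Taxable value = $47,324 − $29,000 = $18,324
Tax = $18,324 × 0.0261 = $478.2564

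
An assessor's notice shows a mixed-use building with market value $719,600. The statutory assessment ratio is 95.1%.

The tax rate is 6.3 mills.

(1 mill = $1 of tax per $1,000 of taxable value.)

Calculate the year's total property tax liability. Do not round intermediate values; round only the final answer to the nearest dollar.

Assessed value = $719,600 × 0.951 = $684,339.6
Tax = $684,339.6 × 0.0063 = $4,311.33948

$4,311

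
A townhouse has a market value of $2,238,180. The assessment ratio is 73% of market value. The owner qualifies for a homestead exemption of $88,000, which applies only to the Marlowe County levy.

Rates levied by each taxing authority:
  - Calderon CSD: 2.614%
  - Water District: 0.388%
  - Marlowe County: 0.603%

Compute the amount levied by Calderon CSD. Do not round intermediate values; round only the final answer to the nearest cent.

Assessed value = $2,238,180 × 0.73 = $1,633,871.4
Calderon CSD taxable value = $1,633,871.4 (exemption does not apply)
Calderon CSD levy = $1,633,871.4 × 0.02614 = $42,709.398396

$42,709.40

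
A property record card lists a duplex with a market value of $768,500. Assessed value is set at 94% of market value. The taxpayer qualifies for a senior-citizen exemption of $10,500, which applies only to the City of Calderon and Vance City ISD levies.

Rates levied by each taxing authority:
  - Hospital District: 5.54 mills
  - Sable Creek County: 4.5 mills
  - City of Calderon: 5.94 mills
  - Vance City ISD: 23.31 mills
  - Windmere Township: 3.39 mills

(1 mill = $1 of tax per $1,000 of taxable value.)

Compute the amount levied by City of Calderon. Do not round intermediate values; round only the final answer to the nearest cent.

$4,228.63

Assessed value = $768,500 × 0.94 = $722,390
City of Calderon taxable value = $722,390 − $10,500 = $711,890
City of Calderon levy = $711,890 × 0.00594 = $4,228.6266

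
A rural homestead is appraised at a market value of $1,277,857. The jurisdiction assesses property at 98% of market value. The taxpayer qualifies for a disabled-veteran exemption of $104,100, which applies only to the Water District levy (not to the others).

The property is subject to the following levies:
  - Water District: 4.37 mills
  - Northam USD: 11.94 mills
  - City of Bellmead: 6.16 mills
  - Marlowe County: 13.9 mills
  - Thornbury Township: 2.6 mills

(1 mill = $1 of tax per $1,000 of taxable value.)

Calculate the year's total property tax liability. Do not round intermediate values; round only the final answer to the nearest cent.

Assessed value = $1,277,857 × 0.98 = $1,252,299.86
Water District: ($1,252,299.86 − $104,100) × 0.00437 = $1,148,199.86 × 0.00437 = $5,017.6333882
Northam USD: $1,252,299.86 × 0.01194 = $14,952.4603284
City of Bellmead: $1,252,299.86 × 0.00616 = $7,714.1671376
Marlowe County: $1,252,299.86 × 0.0139 = $17,406.968054
Thornbury Township: $1,252,299.86 × 0.0026 = $3,255.979636
Total = $48,347.2085442

$48,347.21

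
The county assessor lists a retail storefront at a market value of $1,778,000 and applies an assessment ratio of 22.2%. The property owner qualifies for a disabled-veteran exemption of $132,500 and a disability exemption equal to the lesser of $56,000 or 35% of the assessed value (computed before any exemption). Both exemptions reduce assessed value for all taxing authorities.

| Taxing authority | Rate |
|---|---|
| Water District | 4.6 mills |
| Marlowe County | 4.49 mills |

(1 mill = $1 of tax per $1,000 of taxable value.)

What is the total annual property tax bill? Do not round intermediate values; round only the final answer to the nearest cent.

$1,874.50

Assessed value = $1,778,000 × 0.222 = $394,716
Disability exemption = min($56,000, 35% × $394,716) = min($56,000, $138,150.6) = $56,000 (dollar cap binds)
Taxable value = $394,716 − $132,500 − $56,000 = $206,216
Water District: $206,216 × 0.0046 = $948.5936
Marlowe County: $206,216 × 0.00449 = $925.90984
Total = $1,874.50344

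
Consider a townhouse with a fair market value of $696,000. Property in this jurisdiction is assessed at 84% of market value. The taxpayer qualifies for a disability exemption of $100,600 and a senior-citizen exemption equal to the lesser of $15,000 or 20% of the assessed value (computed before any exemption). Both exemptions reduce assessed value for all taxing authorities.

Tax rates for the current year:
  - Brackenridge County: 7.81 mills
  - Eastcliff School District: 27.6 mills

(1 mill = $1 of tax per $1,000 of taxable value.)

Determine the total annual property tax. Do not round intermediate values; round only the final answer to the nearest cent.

Assessed value = $696,000 × 0.84 = $584,640
Senior-citizen exemption = min($15,000, 20% × $584,640) = min($15,000, $116,928) = $15,000 (dollar cap binds)
Taxable value = $584,640 − $100,600 − $15,000 = $469,040
Brackenridge County: $469,040 × 0.00781 = $3,663.2024
Eastcliff School District: $469,040 × 0.0276 = $12,945.504
Total = $16,608.7064

$16,608.71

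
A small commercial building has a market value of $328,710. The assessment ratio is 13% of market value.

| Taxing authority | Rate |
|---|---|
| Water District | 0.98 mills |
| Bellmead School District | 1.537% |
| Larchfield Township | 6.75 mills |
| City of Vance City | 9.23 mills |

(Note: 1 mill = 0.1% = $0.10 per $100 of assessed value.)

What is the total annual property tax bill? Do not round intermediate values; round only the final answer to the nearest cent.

Assessed value = $328,710 × 0.13 = $42,732.3
Water District: $42,732.3 × 0.00098 = $41.877654
Bellmead School District: $42,732.3 × 0.01537 = $656.795451
Larchfield Township: $42,732.3 × 0.00675 = $288.443025
City of Vance City: $42,732.3 × 0.00923 = $394.419129
Total = $1,381.535259

$1,381.54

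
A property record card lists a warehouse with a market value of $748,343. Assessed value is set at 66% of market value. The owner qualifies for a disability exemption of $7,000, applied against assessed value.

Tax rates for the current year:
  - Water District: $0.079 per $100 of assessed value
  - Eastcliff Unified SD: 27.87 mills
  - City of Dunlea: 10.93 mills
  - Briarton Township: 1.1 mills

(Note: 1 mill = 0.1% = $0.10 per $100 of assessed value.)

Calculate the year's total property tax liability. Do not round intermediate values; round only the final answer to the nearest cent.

Assessed value = $748,343 × 0.66 = $493,906.38
Taxable value = $493,906.38 − $7,000 = $486,906.38
Water District: $486,906.38 × 0.00079 = $384.6560402
Eastcliff Unified SD: $486,906.38 × 0.02787 = $13,570.0808106
City of Dunlea: $486,906.38 × 0.01093 = $5,321.8867334
Briarton Township: $486,906.38 × 0.0011 = $535.597018
Total = $19,812.2206022

$19,812.22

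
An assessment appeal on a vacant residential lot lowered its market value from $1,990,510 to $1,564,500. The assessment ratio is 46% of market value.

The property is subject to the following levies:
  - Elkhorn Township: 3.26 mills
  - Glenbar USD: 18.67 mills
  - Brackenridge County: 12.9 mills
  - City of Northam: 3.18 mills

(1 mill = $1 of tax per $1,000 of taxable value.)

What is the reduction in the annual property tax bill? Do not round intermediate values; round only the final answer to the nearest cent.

Old assessed value = $1,990,510 × 0.46 = $915,634.6
New assessed value = $1,564,500 × 0.46 = $719,670
Combined rate = 0.00326 + 0.01867 + 0.0129 + 0.00318 = 0.03801
Old tax = $915,634.6 × 0.03801 = $34,803.271146
New tax = $719,670 × 0.03801 = $27,354.6567
Reduction = $34,803.271146 − $27,354.6567 = $7,448.614446

$7,448.61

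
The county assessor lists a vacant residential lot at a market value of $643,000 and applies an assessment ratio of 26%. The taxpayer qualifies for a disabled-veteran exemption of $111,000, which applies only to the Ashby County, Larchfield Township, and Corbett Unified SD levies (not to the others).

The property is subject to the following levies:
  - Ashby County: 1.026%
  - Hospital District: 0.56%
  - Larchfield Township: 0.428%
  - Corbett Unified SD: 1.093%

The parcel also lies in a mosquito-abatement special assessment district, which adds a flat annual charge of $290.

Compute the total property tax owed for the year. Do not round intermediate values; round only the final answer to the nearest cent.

$2,657.11

Assessed value = $643,000 × 0.26 = $167,180
Ashby County: ($167,180 − $111,000) × 0.01026 = $56,180 × 0.01026 = $576.4068
Hospital District: $167,180 × 0.0056 = $936.208
Larchfield Township: ($167,180 − $111,000) × 0.00428 = $56,180 × 0.00428 = $240.4504
Corbett Unified SD: ($167,180 − $111,000) × 0.01093 = $56,180 × 0.01093 = $614.0474
Levies subtotal = $2,367.1126
Total = $2,367.1126 + $290 = $2,657.1126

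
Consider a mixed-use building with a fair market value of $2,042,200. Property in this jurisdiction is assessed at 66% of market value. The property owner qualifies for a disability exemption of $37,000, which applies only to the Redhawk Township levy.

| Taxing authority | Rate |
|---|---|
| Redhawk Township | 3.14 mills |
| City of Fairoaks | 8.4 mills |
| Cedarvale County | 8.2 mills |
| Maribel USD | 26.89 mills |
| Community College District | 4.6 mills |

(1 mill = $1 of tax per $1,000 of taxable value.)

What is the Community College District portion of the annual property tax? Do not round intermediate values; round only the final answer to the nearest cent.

$6,200.12

Assessed value = $2,042,200 × 0.66 = $1,347,852
Community College District taxable value = $1,347,852 (exemption does not apply)
Community College District levy = $1,347,852 × 0.0046 = $6,200.1192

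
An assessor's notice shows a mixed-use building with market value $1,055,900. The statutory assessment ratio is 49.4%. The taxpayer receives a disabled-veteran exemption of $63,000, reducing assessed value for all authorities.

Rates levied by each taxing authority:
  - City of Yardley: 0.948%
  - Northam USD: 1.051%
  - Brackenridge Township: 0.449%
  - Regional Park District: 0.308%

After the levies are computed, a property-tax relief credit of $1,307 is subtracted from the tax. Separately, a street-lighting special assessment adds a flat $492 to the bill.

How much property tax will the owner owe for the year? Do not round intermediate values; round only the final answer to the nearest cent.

Assessed value = $1,055,900 × 0.494 = $521,614.6
Taxable value = $521,614.6 − $63,000 = $458,614.6
City of Yardley: $458,614.6 × 0.00948 = $4,347.666408
Northam USD: $458,614.6 × 0.01051 = $4,820.039446
Brackenridge Township: $458,614.6 × 0.00449 = $2,059.179554
Regional Park District: $458,614.6 × 0.00308 = $1,412.532968
Levies subtotal = $12,639.418376
After credit = $12,639.418376 − $1,307 = $11,332.418376
Total = $11,332.418376 + $492 = $11,824.418376

$11,824.42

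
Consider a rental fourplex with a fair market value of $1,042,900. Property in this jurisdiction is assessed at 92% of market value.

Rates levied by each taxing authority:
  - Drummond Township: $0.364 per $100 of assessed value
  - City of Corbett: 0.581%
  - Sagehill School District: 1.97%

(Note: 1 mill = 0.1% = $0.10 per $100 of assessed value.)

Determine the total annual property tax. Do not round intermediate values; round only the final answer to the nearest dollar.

$27,968

Assessed value = $1,042,900 × 0.92 = $959,468
Drummond Township: $959,468 × 0.00364 = $3,492.46352
City of Corbett: $959,468 × 0.00581 = $5,574.50908
Sagehill School District: $959,468 × 0.0197 = $18,901.5196
Total = $27,968.4922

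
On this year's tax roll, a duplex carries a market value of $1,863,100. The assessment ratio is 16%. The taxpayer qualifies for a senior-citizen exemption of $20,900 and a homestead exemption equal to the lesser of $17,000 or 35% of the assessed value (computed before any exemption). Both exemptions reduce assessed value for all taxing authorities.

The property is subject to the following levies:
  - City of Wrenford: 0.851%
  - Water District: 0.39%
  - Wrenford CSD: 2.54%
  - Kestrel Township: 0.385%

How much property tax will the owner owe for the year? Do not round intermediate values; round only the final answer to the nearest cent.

$10,839.77

Assessed value = $1,863,100 × 0.16 = $298,096
Homestead exemption = min($17,000, 35% × $298,096) = min($17,000, $104,333.6) = $17,000 (dollar cap binds)
Taxable value = $298,096 − $20,900 − $17,000 = $260,196
City of Wrenford: $260,196 × 0.00851 = $2,214.26796
Water District: $260,196 × 0.0039 = $1,014.7644
Wrenford CSD: $260,196 × 0.0254 = $6,608.9784
Kestrel Township: $260,196 × 0.00385 = $1,001.7546
Total = $10,839.76536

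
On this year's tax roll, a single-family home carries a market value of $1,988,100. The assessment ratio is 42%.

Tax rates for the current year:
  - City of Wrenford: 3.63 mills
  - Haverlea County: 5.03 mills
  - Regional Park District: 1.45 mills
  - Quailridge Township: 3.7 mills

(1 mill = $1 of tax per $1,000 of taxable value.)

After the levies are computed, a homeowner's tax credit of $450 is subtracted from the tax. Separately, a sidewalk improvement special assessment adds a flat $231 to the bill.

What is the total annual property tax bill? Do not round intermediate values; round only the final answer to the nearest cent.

$11,312.38

Assessed value = $1,988,100 × 0.42 = $835,002
City of Wrenford: $835,002 × 0.00363 = $3,031.05726
Haverlea County: $835,002 × 0.00503 = $4,200.06006
Regional Park District: $835,002 × 0.00145 = $1,210.7529
Quailridge Township: $835,002 × 0.0037 = $3,089.5074
Levies subtotal = $11,531.37762
After credit = $11,531.37762 − $450 = $11,081.37762
Total = $11,081.37762 + $231 = $11,312.37762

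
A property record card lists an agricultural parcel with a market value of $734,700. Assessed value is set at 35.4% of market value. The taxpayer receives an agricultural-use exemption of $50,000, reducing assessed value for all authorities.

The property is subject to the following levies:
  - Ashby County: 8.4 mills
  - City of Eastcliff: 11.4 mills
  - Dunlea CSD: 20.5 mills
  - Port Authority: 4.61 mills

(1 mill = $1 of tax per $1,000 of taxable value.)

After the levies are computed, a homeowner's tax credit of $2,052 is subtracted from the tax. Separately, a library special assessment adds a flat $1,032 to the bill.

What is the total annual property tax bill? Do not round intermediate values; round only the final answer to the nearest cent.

$8,414.86

Assessed value = $734,700 × 0.354 = $260,083.8
Taxable value = $260,083.8 − $50,000 = $210,083.8
Ashby County: $210,083.8 × 0.0084 = $1,764.70392
City of Eastcliff: $210,083.8 × 0.0114 = $2,394.95532
Dunlea CSD: $210,083.8 × 0.0205 = $4,306.7179
Port Authority: $210,083.8 × 0.00461 = $968.486318
Levies subtotal = $9,434.863458
After credit = $9,434.863458 − $2,052 = $7,382.863458
Total = $7,382.863458 + $1,032 = $8,414.863458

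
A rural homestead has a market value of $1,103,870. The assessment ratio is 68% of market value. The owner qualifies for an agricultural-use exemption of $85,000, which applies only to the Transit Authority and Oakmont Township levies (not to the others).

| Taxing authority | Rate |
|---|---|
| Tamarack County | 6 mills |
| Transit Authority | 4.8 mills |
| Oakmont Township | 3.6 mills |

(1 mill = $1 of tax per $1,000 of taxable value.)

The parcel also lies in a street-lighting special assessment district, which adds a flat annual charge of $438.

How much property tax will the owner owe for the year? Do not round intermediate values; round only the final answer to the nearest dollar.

Assessed value = $1,103,870 × 0.68 = $750,631.6
Tamarack County: $750,631.6 × 0.006 = $4,503.7896
Transit Authority: ($750,631.6 − $85,000) × 0.0048 = $665,631.6 × 0.0048 = $3,195.03168
Oakmont Township: ($750,631.6 − $85,000) × 0.0036 = $665,631.6 × 0.0036 = $2,396.27376
Levies subtotal = $10,095.09504
Total = $10,095.09504 + $438 = $10,533.09504

$10,533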